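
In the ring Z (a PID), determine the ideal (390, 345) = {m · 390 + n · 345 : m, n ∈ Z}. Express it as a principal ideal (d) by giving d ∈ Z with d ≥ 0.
In the PID Z, (a, b) is generated by gcd(a, b). Compute gcd(390, 345) with the extended Euclidean algorithm, tracking rows (r, s, t) with s·390 + t·345 = r:
  row A: (390, 1, 0)   [1·390 + 0·345 = 390]
  row B: (345, 0, 1)   [0·390 + 1·345 = 345]
  390 = 1·345 + 45   → row C = row A − 1·row B = (45, 1, −1)   [check: 1·390 − 1·345 = 45]
  345 = 7·45 + 30   → row D = row B − 7·row C = (30, −7, 8)   [check: −7·390 + 8·345 = 30]
  45 = 1·30 + 15   → row E = row C − 1·row D = (15, 8, −9)   [check: 8·390 − 9·345 = 15]
  30 = 2·15 + 0   → remainder 0, stop. gcd = 15 (last nonzero row E).
So gcd(390, 345) = 15, with Bézout identity 8·390 − 9·345 = 15. Containment (⊇): the Bézout identity exhibits 15 as an element of (390, 345), giving (15) ⊆ (390, 345). Containment (⊆): since 15 | 390 and 15 | 345 (390 = 15·26, 345 = 15·23), every Z-linear combination of 390 and 345 is divisible by 15, so (390, 345) ⊆ (15). Therefore (390, 345) = (15), d = 15.

Final answer: (390, 345) = (15); d = 15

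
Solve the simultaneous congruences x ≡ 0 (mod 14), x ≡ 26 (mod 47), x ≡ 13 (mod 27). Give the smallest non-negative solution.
The moduli 14, 47, 27 are pairwise coprime, so by the CRT there is a unique solution mod 14·47·27 = 17766.
Solve by successive substitution. Start with x ≡ 0 (mod 14).
  Combine with x ≡ 26 (mod 47): write x = 14·t and require 14·t ≡ 26 (mod 47). Since 14^(−1) ≡ 37 (mod 47), t ≡ 37·26 ≡ 22 (mod 47). So x ≡ 14·22 = 308 (mod 658).
  Combine with x ≡ 13 (mod 27): write x = 308 + 658·t and require 308 + 658·t ≡ 13 (mod 27), i.e. 658·t ≡ 13 − 308 ≡ 2 (mod 27). Since 658^(−1) ≡ 19 (mod 27) (658 ≡ 10 (mod 27)), t ≡ 19·2 ≡ 11 (mod 27). So x ≡ 308 + 658·11 = 7546 (mod 17766).
Unique solution in [0, 17766): x = 7546.

Final answer: x ≡ 7546 (mod 17766); the representative in [0, 17766) is 7546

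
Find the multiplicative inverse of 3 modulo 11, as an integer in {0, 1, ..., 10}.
Apply the extended Euclidean algorithm to (11, 3), tracking rows (r, s, t) with s·11 + t·3 = r. Each division r_prev = q·r_cur + r_new produces the new row as (previous row) − q·(current row):
  row A: (11, 1, 0)   [1·11 + 0·3 = 11]
  row B: (3, 0, 1)   [0·11 + 1·3 = 3]
  11 = 3·3 + 2   → row C = row A − 3·row B = (2, 1, −3)   [check: 1·11 − 3·3 = 2]
  3 = 1·2 + 1   → row D = row B − 1·row C = (1, −1, 4)   [check: −1·11 + 4·3 = 1]
  2 = 2·1 + 0   → remainder 0, stop. gcd = 1 (last nonzero row D).
The gcd is 1, so 3 is invertible mod 11. The last nonzero row gives −1·11 + 4·3 = 1, so t = 4. So 3^(−1) ≡ 4 (mod 11). Verify: 3 · 4 = 12 ≡ 1 (mod 11). ✓

Final answer: 3^(−1) ≡ 4 (mod 11)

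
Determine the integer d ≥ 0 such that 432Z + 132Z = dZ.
(432, 132) = (12); d = 12

In the PID Z, (a, b) is generated by gcd(a, b). Compute gcd(432, 132) with the extended Euclidean algorithm, tracking rows (r, s, t) with s·432 + t·132 = r:
  row A: (432, 1, 0)   [1·432 + 0·132 = 432]
  row B: (132, 0, 1)   [0·432 + 1·132 = 132]
  432 = 3·132 + 36   → row C = row A − 3·row B = (36, 1, −3)   [check: 1·432 − 3·132 = 36]
  132 = 3·36 + 24   → row D = row B − 3·row C = (24, −3, 10)   [check: −3·432 + 10·132 = 24]
  36 = 1·24 + 12   → row E = row C − 1·row D = (12, 4, −13)   [check: 4·432 − 13·132 = 12]
  24 = 2·12 + 0   → remainder 0, stop. gcd = 12 (last nonzero row E).
So gcd(432, 132) = 12, with Bézout identity 4·432 − 13·132 = 12. Containment (⊇): the Bézout identity exhibits 12 as an element of (432, 132), giving (12) ⊆ (432, 132). Containment (⊆): since 12 | 432 and 12 | 132 (432 = 12·36, 132 = 12·11), every Z-linear combination of 432 and 132 is divisible by 12, so (432, 132) ⊆ (12). Therefore (432, 132) = (12), d = 12.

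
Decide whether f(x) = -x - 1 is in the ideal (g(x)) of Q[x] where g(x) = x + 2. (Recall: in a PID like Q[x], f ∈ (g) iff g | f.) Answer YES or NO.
NO

In Q[x] the ideal (g) consists of all multiples of g, so f ∈ (g) iff g | f, i.e. iff the remainder of f on division by g is 0. Divide f by g (g is monic, so eliminate the leading term of the running remainder at each step):
  leading term -x: subtract (-1)·g(x) = -x - 2, leaving 1
The remainder r(x) = 1 ≠ 0 (and deg r < deg g), so g ∤ f, i.e. f ∉ (g).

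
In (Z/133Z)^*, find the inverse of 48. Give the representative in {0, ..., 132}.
48^(−1) ≡ 97 (mod 133)

Apply the extended Euclidean algorithm to (133, 48), tracking rows (r, s, t) with s·133 + t·48 = r. Each division r_prev = q·r_cur + r_new produces the new row as (previous row) − q·(current row):
  row A: (133, 1, 0)   [1·133 + 0·48 = 133]
  row B: (48, 0, 1)   [0·133 + 1·48 = 48]
  133 = 2·48 + 37   → row C = row A − 2·row B = (37, 1, −2)   [check: 1·133 − 2·48 = 37]
  48 = 1·37 + 11   → row D = row B − 1·row C = (11, −1, 3)   [check: −1·133 + 3·48 = 11]
  37 = 3·11 + 4   → row E = row C − 3·row D = (4, 4, −11)   [check: 4·133 − 11·48 = 4]
  11 = 2·4 + 3   → row F = row D − 2·row E = (3, −9, 25)   [check: −9·133 + 25·48 = 3]
  4 = 1·3 + 1   → row G = row E − 1·row F = (1, 13, −36)   [check: 13·133 − 36·48 = 1]
  3 = 3·1 + 0   → remainder 0, stop. gcd = 1 (last nonzero row G).
The gcd is 1, so 48 is invertible mod 133. The last nonzero row gives 13·133 − 36·48 = 1, so t = −36. So 48^(−1) ≡ −36 ≡ 97 (mod 133). Verify: 48 · 97 = 4656 ≡ 1 (mod 133). ✓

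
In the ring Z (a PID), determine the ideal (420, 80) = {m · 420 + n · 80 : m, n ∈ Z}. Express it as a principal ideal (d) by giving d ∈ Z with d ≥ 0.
(420, 80) = (20); d = 20

In the PID Z, (a, b) is generated by gcd(a, b). Compute gcd(420, 80) with the extended Euclidean algorithm, tracking rows (r, s, t) with s·420 + t·80 = r:
  row A: (420, 1, 0)   [1·420 + 0·80 = 420]
  row B: (80, 0, 1)   [0·420 + 1·80 = 80]
  420 = 5·80 + 20   → row C = row A − 5·row B = (20, 1, −5)   [check: 1·420 − 5·80 = 20]
  80 = 4·20 + 0   → remainder 0, stop. gcd = 20 (last nonzero row C).
So gcd(420, 80) = 20, with Bézout identity 1·420 − 5·80 = 20. Containment (⊇): the Bézout identity exhibits 20 as an element of (420, 80), giving (20) ⊆ (420, 80). Containment (⊆): since 20 | 420 and 20 | 80 (420 = 20·21, 80 = 20·4), every Z-linear combination of 420 and 80 is divisible by 20, so (420, 80) ⊆ (20). Therefore (420, 80) = (20), d = 20.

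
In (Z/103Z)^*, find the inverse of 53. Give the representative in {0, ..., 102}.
53^(−1) ≡ 35 (mod 103)

Apply the extended Euclidean algorithm to (103, 53), tracking rows (r, s, t) with s·103 + t·53 = r. Each division r_prev = q·r_cur + r_new produces the new row as (previous row) − q·(current row):
  row A: (103, 1, 0)   [1·103 + 0·53 = 103]
  row B: (53, 0, 1)   [0·103 + 1·53 = 53]
  103 = 1·53 + 50   → row C = row A − 1·row B = (50, 1, −1)   [check: 1·103 − 1·53 = 50]
  53 = 1·50 + 3   → row D = row B − 1·row C = (3, −1, 2)   [check: −1·103 + 2·53 = 3]
  50 = 16·3 + 2   → row E = row C − 16·row D = (2, 17, −33)   [check: 17·103 − 33·53 = 2]
  3 = 1·2 + 1   → row F = row D − 1·row E = (1, −18, 35)   [check: −18·103 + 35·53 = 1]
  2 = 2·1 + 0   → remainder 0, stop. gcd = 1 (last nonzero row F).
The gcd is 1, so 53 is invertible mod 103. The last nonzero row gives −18·103 + 35·53 = 1, so t = 35. So 53^(−1) ≡ 35 (mod 103). Verify: 53 · 35 = 1855 ≡ 1 (mod 103). ✓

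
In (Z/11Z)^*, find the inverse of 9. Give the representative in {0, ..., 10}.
9^(−1) ≡ 5 (mod 11)

Apply the extended Euclidean algorithm to (11, 9), tracking rows (r, s, t) with s·11 + t·9 = r. Each division r_prev = q·r_cur + r_new produces the new row as (previous row) − q·(current row):
  row A: (11, 1, 0)   [1·11 + 0·9 = 11]
  row B: (9, 0, 1)   [0·11 + 1·9 = 9]
  11 = 1·9 + 2   → row C = row A − 1·row B = (2, 1, −1)   [check: 1·11 − 1·9 = 2]
  9 = 4·2 + 1   → row D = row B − 4·row C = (1, −4, 5)   [check: −4·11 + 5·9 = 1]
  2 = 2·1 + 0   → remainder 0, stop. gcd = 1 (last nonzero row D).
The gcd is 1, so 9 is invertible mod 11. The last nonzero row gives −4·11 + 5·9 = 1, so t = 5. So 9^(−1) ≡ 5 (mod 11). Verify: 9 · 5 = 45 ≡ 1 (mod 11). ✓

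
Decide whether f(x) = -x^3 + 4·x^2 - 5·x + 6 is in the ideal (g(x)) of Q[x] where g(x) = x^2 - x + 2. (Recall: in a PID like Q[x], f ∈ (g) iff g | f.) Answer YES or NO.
In Q[x] the ideal (g) consists of all multiples of g, so f ∈ (g) iff g | f, i.e. iff the remainder of f on division by g is 0. Divide f by g (g is monic, so eliminate the leading term of the running remainder at each step):
  leading term -x^3: subtract (-x)·g(x) = -x^3 + x^2 - 2·x, leaving 3·x^2 - 3·x + 6
  leading term 3·x^2: subtract (3)·g(x) = 3·x^2 - 3·x + 6, leaving 0
The remainder is 0, so f(x) = g(x) · h(x) with h(x) = 3 - x. Hence g | f, i.e. f ∈ (g).

Final answer: YES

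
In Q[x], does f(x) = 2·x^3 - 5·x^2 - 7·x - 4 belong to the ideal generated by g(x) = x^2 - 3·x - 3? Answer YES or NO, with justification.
NO

In Q[x] the ideal (g) consists of all multiples of g, so f ∈ (g) iff g | f, i.e. iff the remainder of f on division by g is 0. Divide f by g (g is monic, so eliminate the leading term of the running remainder at each step):
  leading term 2·x^3: subtract (2·x)·g(x) = 2·x^3 - 6·x^2 - 6·x, leaving x^2 - x - 4
  leading term x^2: subtract (1)·g(x) = x^2 - 3·x - 3, leaving 2·x - 1
The remainder r(x) = 2·x - 1 ≠ 0 (and deg r < deg g), so g ∤ f, i.e. f ∉ (g).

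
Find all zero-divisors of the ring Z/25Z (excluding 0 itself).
An element a ∈ Z/25Z (with a ≠ 0) is a zero-divisor iff gcd(a, 25) > 1 (because a is a unit precisely when gcd(a, n) = 1, and in Z/nZ every nonzero, non-unit element is a zero-divisor). Scan a = 1, ..., 24 and keep those with gcd(a, 25) > 1:
  gcd(5, 25) = 5, gcd(10, 25) = 5, gcd(15, 25) = 5, gcd(20, 25) = 5.
All other a ∈ {1, ..., 24} have gcd(a, 25) = 1 and are units. So the nonzero zero-divisors are exactly the 4 values of a appearing in this scan.

Final answer: nonzero zero-divisors of Z/25Z = {5, 10, 15, 20}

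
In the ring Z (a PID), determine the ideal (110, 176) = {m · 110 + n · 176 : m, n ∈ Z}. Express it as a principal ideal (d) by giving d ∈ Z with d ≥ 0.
In the PID Z, (a, b) is generated by gcd(a, b). Compute gcd(176, 110) with the extended Euclidean algorithm, tracking rows (r, s, t) with s·176 + t·110 = r:
  row A: (176, 1, 0)   [1·176 + 0·110 = 176]
  row B: (110, 0, 1)   [0·176 + 1·110 = 110]
  176 = 1·110 + 66   → row C = row A − 1·row B = (66, 1, −1)   [check: 1·176 − 1·110 = 66]
  110 = 1·66 + 44   → row D = row B − 1·row C = (44, −1, 2)   [check: −1·176 + 2·110 = 44]
  66 = 1·44 + 22   → row E = row C − 1·row D = (22, 2, −3)   [check: 2·176 − 3·110 = 22]
  44 = 2·22 + 0   → remainder 0, stop. gcd = 22 (last nonzero row E).
So gcd(110, 176) = 22, with Bézout identity 2·176 − 3·110 = 22. Containment (⊇): the Bézout identity exhibits 22 as an element of (110, 176), giving (22) ⊆ (110, 176). Containment (⊆): since 22 | 110 and 22 | 176 (110 = 22·5, 176 = 22·8), every Z-linear combination of 110 and 176 is divisible by 22, so (110, 176) ⊆ (22). Therefore (110, 176) = (22), d = 22.

Final answer: (110, 176) = (22); d = 22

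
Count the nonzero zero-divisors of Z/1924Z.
In Z/1924Z each nonzero element is either a unit (gcd with 1924 is 1) or a zero-divisor (gcd > 1). The number of units is φ(1924): factorise 1924 = 2^2 · 13 · 37, so φ(1924) = (2^2 − 2^1) · (13 − 1) · (37 − 1) = 2 · 12 · 36 = 864. The nonzero elements number 1924 − 1 = 1923. Hence the nonzero zero-divisors number 1923 − 864 = 1059.

Final answer: Z/1924Z has 1059 nonzero zero-divisors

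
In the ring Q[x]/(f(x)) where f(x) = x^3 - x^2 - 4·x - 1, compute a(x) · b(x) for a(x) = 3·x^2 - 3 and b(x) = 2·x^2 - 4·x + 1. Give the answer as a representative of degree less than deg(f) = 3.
First multiply in Q[x] without reducing: a · b = 6·x^4 - 12·x^3 - 3·x^2 + 12·x - 3. Now divide by f(x) = x^3 - x^2 - 4·x - 1, eliminating the leading term at each step:
  leading term 6·x^4: subtract (6·x)·f(x) = 6·x^4 - 6·x^3 - 24·x^2 - 6·x, leaving -6·x^3 + 21·x^2 + 18·x - 3
  leading term -6·x^3: subtract (-6)·f(x) = -6·x^3 + 6·x^2 + 24·x + 6, leaving 15·x^2 - 6·x - 9
The degree is now < 3, so this is the remainder. Hence a · b ≡ 15·x^2 - 6·x - 9 in Q[x]/(f).

Final answer: a · b ≡ 15·x^2 - 6·x - 9 (mod f(x))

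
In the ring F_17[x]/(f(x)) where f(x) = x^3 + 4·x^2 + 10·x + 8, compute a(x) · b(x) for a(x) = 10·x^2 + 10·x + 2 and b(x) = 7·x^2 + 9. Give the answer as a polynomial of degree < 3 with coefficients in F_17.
Multiply as integer polynomials: a · b = 70·x^4 + 70·x^3 + 104·x^2 + 90·x + 18. Reducing coefficients mod 17: a · b ≡ 2·x^4 + 2·x^3 + 2·x^2 + 5·x + 1. Now divide by f(x) = x^3 + 4·x^2 + 10·x + 8 in F_17[x], eliminating the leading term at each step:
  leading term 2·x^4: subtract (2·x)·f(x) = 2·x^4 + 8·x^3 + 3·x^2 + 16·x, leaving 11·x^3 + 16·x^2 + 6·x + 1 (coefficients mod 17)
  leading term 11·x^3: subtract (11)·f(x) = 11·x^3 + 10·x^2 + 8·x + 3, leaving 6·x^2 + 15·x + 15 (coefficients mod 17)
The degree is now < 3, so this is the remainder. Hence a · b ≡ 6·x^2 + 15·x + 15 in F_17[x]/(f).

Final answer: a · b ≡ 6·x^2 + 15·x + 15 (mod f(x))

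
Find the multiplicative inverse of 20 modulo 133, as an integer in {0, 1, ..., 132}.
Apply the extended Euclidean algorithm to (133, 20), tracking rows (r, s, t) with s·133 + t·20 = r. Each division r_prev = q·r_cur + r_new produces the new row as (previous row) − q·(current row):
  row A: (133, 1, 0)   [1·133 + 0·20 = 133]
  row B: (20, 0, 1)   [0·133 + 1·20 = 20]
  133 = 6·20 + 13   → row C = row A − 6·row B = (13, 1, −6)   [check: 1·133 − 6·20 = 13]
  20 = 1·13 + 7   → row D = row B − 1·row C = (7, −1, 7)   [check: −1·133 + 7·20 = 7]
  13 = 1·7 + 6   → row E = row C − 1·row D = (6, 2, −13)   [check: 2·133 − 13·20 = 6]
  7 = 1·6 + 1   → row F = row D − 1·row E = (1, −3, 20)   [check: −3·133 + 20·20 = 1]
  6 = 6·1 + 0   → remainder 0, stop. gcd = 1 (last nonzero row F).
The gcd is 1, so 20 is invertible mod 133. The last nonzero row gives −3·133 + 20·20 = 1, so t = 20. So 20^(−1) ≡ 20 (mod 133). Verify: 20 · 20 = 400 ≡ 1 (mod 133). ✓

Final answer: 20^(−1) ≡ 20 (mod 133)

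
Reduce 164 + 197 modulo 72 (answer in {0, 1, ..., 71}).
Reduce the summands first: 164 ≡ 20, 197 ≡ 53 (mod 72), so 164 + 197 ≡ 20 + 53 (mod 72). 20 + 53 = 73; 73 = 1·72 + 1, so (164 + 197) mod 72 = 1.

Final answer: 1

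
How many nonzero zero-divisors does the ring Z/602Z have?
Z/602Z has 349 nonzero zero-divisors

In Z/602Z each nonzero element is either a unit (gcd with 602 is 1) or a zero-divisor (gcd > 1). The number of units is φ(602): factorise 602 = 2 · 7 · 43, so φ(602) = (2 − 1) · (7 − 1) · (43 − 1) = 1 · 6 · 42 = 252. The nonzero elements number 602 − 1 = 601. Hence the nonzero zero-divisors number 601 − 252 = 349.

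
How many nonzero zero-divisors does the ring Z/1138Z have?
Z/1138Z has 569 nonzero zero-divisors

In Z/1138Z each nonzero element is either a unit (gcd with 1138 is 1) or a zero-divisor (gcd > 1). The number of units is φ(1138): factorise 1138 = 2 · 569, so φ(1138) = (2 − 1) · (569 − 1) = 1 · 568 = 568. The nonzero elements number 1138 − 1 = 1137. Hence the nonzero zero-divisors number 1137 − 568 = 569.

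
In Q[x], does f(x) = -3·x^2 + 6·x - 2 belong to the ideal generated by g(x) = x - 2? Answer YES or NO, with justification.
NO

In Q[x] the ideal (g) consists of all multiples of g, so f ∈ (g) iff g | f, i.e. iff the remainder of f on division by g is 0. Divide f by g (g is monic, so eliminate the leading term of the running remainder at each step):
  leading term -3·x^2: subtract (-3·x)·g(x) = -3·x^2 + 6·x, leaving -2
The remainder r(x) = -2 ≠ 0 (and deg r < deg g), so g ∤ f, i.e. f ∉ (g).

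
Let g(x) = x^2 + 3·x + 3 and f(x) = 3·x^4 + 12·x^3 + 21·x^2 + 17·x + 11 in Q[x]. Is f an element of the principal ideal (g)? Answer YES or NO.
In Q[x] the ideal (g) consists of all multiples of g, so f ∈ (g) iff g | f, i.e. iff the remainder of f on division by g is 0. Divide f by g (g is monic, so eliminate the leading term of the running remainder at each step):
  leading term 3·x^4: subtract (3·x^2)·g(x) = 3·x^4 + 9·x^3 + 9·x^2, leaving 3·x^3 + 12·x^2 + 17·x + 11
  leading term 3·x^3: subtract (3·x)·g(x) = 3·x^3 + 9·x^2 + 9·x, leaving 3·x^2 + 8·x + 11
  leading term 3·x^2: subtract (3)·g(x) = 3·x^2 + 9·x + 9, leaving 2 - x
The remainder r(x) = 2 - x ≠ 0 (and deg r < deg g), so g ∤ f, i.e. f ∉ (g).

Final answer: NO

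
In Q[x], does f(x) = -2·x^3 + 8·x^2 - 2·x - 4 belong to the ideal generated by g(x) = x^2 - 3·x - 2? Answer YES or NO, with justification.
YES

In Q[x] the ideal (g) consists of all multiples of g, so f ∈ (g) iff g | f, i.e. iff the remainder of f on division by g is 0. Divide f by g (g is monic, so eliminate the leading term of the running remainder at each step):
  leading term -2·x^3: subtract (-2·x)·g(x) = -2·x^3 + 6·x^2 + 4·x, leaving 2·x^2 - 6·x - 4
  leading term 2·x^2: subtract (2)·g(x) = 2·x^2 - 6·x - 4, leaving 0
The remainder is 0, so f(x) = g(x) · h(x) with h(x) = 2 - 2·x. Hence g | f, i.e. f ∈ (g).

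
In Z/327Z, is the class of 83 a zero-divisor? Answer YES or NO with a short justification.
NO

gcd(83, 327) = 1, so 83 is a unit in Z/327Z (it has a multiplicative inverse). A unit cannot be a zero-divisor: if 83·b ≡ 0 then multiplying both sides by 83^(−1) gives b ≡ 0. So 83 is not a zero-divisor.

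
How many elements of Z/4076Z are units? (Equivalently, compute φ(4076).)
An element a ∈ Z/4076Z is a unit iff gcd(a, 4076) = 1, so the number of units is φ(4076). φ is multiplicative, with φ(p^e) = p^e − p^(e−1). Factorise 4076 = 2^2 · 1019. Then
  φ(4076) = (2^2 − 2^1) · (1019 − 1) = 2 · 1018 = 2036.

Final answer: Z/4076Z has φ(4076) = 2036 units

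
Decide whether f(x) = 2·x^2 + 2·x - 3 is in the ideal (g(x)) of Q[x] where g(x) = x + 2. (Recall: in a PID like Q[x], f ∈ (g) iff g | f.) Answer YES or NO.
In Q[x] the ideal (g) consists of all multiples of g, so f ∈ (g) iff g | f, i.e. iff the remainder of f on division by g is 0. Divide f by g (g is monic, so eliminate the leading term of the running remainder at each step):
  leading term 2·x^2: subtract (2·x)·g(x) = 2·x^2 + 4·x, leaving -2·x - 3
  leading term -2·x: subtract (-2)·g(x) = -2·x - 4, leaving 1
The remainder r(x) = 1 ≠ 0 (and deg r < deg g), so g ∤ f, i.e. f ∉ (g).

Final answer: NO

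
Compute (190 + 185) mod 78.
63

Reduce the summands first: 190 ≡ 34, 185 ≡ 29 (mod 78), so 190 + 185 ≡ 34 + 29 (mod 78). 34 + 29 = 63; 63 = 0·78 + 63, so (190 + 185) mod 78 = 63.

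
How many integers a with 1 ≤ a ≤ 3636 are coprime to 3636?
The number of a ∈ {1, ..., 3636} with gcd(a, 3636) = 1 is by definition Euler's totient φ(3636). φ is multiplicative, with φ(p^e) = p^e − p^(e−1). Factorise 3636 = 2^2 · 3^2 · 101. Then
  φ(3636) = (2^2 − 2^1) · (3^2 − 3^1) · (101 − 1) = 2 · 6 · 100 = 1200.
So there are 1200 such integers.

Final answer: 1200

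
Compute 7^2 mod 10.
Use repeated squaring. Binary(2) = 10. Walk through the bits of the exponent 2 left-to-right: at each bit after the leading one, square the running value, then multiply by 7 if the bit is 1 (always reducing mod 10):
  bit 1 = 1 (leading): start with 7.
  bit 2 = 0: square 7^2 = 49 ≡ 9 (mod 10).
Final value: 7^2 ≡ 9 (mod 10).

Final answer: 9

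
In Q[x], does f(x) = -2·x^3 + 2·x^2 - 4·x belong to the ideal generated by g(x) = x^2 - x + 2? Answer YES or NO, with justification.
In Q[x] the ideal (g) consists of all multiples of g, so f ∈ (g) iff g | f, i.e. iff the remainder of f on division by g is 0. Divide f by g (g is monic, so eliminate the leading term of the running remainder at each step):
  leading term -2·x^3: subtract (-2·x)·g(x) = -2·x^3 + 2·x^2 - 4·x, leaving 0
The remainder is 0, so f(x) = g(x) · h(x) with h(x) = -2·x. Hence g | f, i.e. f ∈ (g).

Final answer: YES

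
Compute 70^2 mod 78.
Use repeated squaring. Binary(2) = 10. Walk through the bits of the exponent 2 left-to-right: at each bit after the leading one, square the running value, then multiply by 70 if the bit is 1 (always reducing mod 78):
  bit 1 = 1 (leading): start with 70.
  bit 2 = 0: square 70^2 = 4900 ≡ 64 (mod 78).
Final value: 70^2 ≡ 64 (mod 78).

Final answer: 64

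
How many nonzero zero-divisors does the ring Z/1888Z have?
In Z/1888Z each nonzero element is either a unit (gcd with 1888 is 1) or a zero-divisor (gcd > 1). The number of units is φ(1888): factorise 1888 = 2^5 · 59, so φ(1888) = (2^5 − 2^4) · (59 − 1) = 16 · 58 = 928. The nonzero elements number 1888 − 1 = 1887. Hence the nonzero zero-divisors number 1887 − 928 = 959.

Final answer: Z/1888Z has 959 nonzero zero-divisors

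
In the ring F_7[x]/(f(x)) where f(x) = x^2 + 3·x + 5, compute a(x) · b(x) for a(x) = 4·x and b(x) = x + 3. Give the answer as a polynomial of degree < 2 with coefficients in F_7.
a · b ≡ 1 (mod f(x))

Multiply as integer polynomials: a · b = 4·x^2 + 12·x. Reducing coefficients mod 7: a · b ≡ 4·x^2 + 5·x. Now divide by f(x) = x^2 + 3·x + 5 in F_7[x], eliminating the leading term at each step:
  leading term 4·x^2: subtract (4)·f(x) = 4·x^2 + 5·x + 6, leaving 1 (coefficients mod 7)
The degree is now < 2, so this is the remainder. Hence a · b ≡ 1 in F_7[x]/(f).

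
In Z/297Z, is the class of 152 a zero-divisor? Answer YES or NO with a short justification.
NO

gcd(152, 297) = 1, so 152 is a unit in Z/297Z (it has a multiplicative inverse). A unit cannot be a zero-divisor: if 152·b ≡ 0 then multiplying both sides by 152^(−1) gives b ≡ 0. So 152 is not a zero-divisor.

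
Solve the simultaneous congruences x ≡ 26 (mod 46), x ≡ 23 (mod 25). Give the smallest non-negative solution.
The moduli 46, 25 are pairwise coprime, so by the CRT there is a unique solution mod 46·25 = 1150.
Solve by successive substitution. Start with x ≡ 26 (mod 46).
  Combine with x ≡ 23 (mod 25): write x = 26 + 46·t and require 26 + 46·t ≡ 23 (mod 25), i.e. 46·t ≡ 23 − 26 ≡ 22 (mod 25). Since 46^(−1) ≡ 6 (mod 25) (46 ≡ 21 (mod 25)), t ≡ 6·22 ≡ 7 (mod 25). So x ≡ 26 + 46·7 = 348 (mod 1150).
Unique solution in [0, 1150): x = 348.

Final answer: x ≡ 348 (mod 1150); the representative in [0, 1150) is 348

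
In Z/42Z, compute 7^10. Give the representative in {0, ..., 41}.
7

Use repeated squaring. Binary(10) = 1010. Walk through the bits of the exponent 10 left-to-right: at each bit after the leading one, square the running value, then multiply by 7 if the bit is 1 (always reducing mod 42):
  bit 1 = 1 (leading): start with 7.
  bit 2 = 0: square 7^2 = 49 ≡ 7 (mod 42).
  bit 3 = 1: square 7^2 = 49 ≡ 7; bit is 1, so multiply 7·7 = 49 ≡ 7 (mod 42).
  bit 4 = 0: square 7^2 = 49 ≡ 7 (mod 42).
Final value: 7^10 ≡ 7 (mod 42).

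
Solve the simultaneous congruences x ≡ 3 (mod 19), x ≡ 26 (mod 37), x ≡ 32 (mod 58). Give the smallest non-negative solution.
x ≡ 32512 (mod 40774); the representative in [0, 40774) is 32512

The moduli 19, 37, 58 are pairwise coprime, so by the CRT there is a unique solution mod 19·37·58 = 40774.
Solve by successive substitution. Start with x ≡ 3 (mod 19).
  Combine with x ≡ 26 (mod 37): write x = 3 + 19·t and require 3 + 19·t ≡ 26 (mod 37), i.e. 19·t ≡ 26 − 3 ≡ 23 (mod 37). Since 19^(−1) ≡ 2 (mod 37), t ≡ 2·23 ≡ 9 (mod 37). So x ≡ 3 + 19·9 = 174 (mod 703).
  Combine with x ≡ 32 (mod 58): write x = 174 + 703·t and require 174 + 703·t ≡ 32 (mod 58), i.e. 703·t ≡ 32 − 174 ≡ 32 (mod 58). Since 703^(−1) ≡ 25 (mod 58) (703 ≡ 7 (mod 58)), t ≡ 25·32 ≡ 46 (mod 58). So x ≡ 174 + 703·46 = 32512 (mod 40774).
Unique solution in [0, 40774): x = 32512.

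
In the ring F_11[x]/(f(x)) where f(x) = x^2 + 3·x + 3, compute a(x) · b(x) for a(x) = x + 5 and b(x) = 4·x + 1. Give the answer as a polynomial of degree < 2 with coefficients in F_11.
a · b ≡ 9·x + 4 (mod f(x))

Multiply as integer polynomials: a · b = 4·x^2 + 21·x + 5. Reducing coefficients mod 11: a · b ≡ 4·x^2 + 10·x + 5. Now divide by f(x) = x^2 + 3·x + 3 in F_11[x], eliminating the leading term at each step:
  leading term 4·x^2: subtract (4)·f(x) = 4·x^2 + x + 1, leaving 9·x + 4 (coefficients mod 11)
The degree is now < 2, so this is the remainder. Hence a · b ≡ 9·x + 4 in F_11[x]/(f).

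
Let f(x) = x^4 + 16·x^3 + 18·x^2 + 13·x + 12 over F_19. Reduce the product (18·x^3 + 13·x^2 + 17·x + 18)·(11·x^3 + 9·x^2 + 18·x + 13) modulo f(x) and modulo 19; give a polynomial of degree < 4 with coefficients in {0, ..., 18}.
a · b ≡ 4·x^3 + 15·x^2 + 8·x + 5 (mod f(x))

Multiply as integer polynomials: a · b = 198·x^6 + 305·x^5 + 628·x^4 + 819·x^3 + 637·x^2 + 545·x + 234. Reducing coefficients mod 19: a · b ≡ 8·x^6 + x^5 + x^4 + 2·x^3 + 10·x^2 + 13·x + 6. Now divide by f(x) = x^4 + 16·x^3 + 18·x^2 + 13·x + 12 in F_19[x], eliminating the leading term at each step:
  leading term 8·x^6: subtract (8·x^2)·f(x) = 8·x^6 + 14·x^5 + 11·x^4 + 9·x^3 + x^2, leaving 6·x^5 + 9·x^4 + 12·x^3 + 9·x^2 + 13·x + 6 (coefficients mod 19)
  leading term 6·x^5: subtract (6·x)·f(x) = 6·x^5 + x^4 + 13·x^3 + 2·x^2 + 15·x, leaving 8·x^4 + 18·x^3 + 7·x^2 + 17·x + 6 (coefficients mod 19)
  leading term 8·x^4: subtract (8)·f(x) = 8·x^4 + 14·x^3 + 11·x^2 + 9·x + 1, leaving 4·x^3 + 15·x^2 + 8·x + 5 (coefficients mod 19)
The degree is now < 4, so this is the remainder. Hence a · b ≡ 4·x^3 + 15·x^2 + 8·x + 5 in F_19[x]/(f).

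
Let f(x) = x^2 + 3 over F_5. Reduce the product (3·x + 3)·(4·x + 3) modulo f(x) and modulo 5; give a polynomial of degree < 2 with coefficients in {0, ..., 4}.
a · b ≡ x + 3 (mod f(x))

Multiply as integer polynomials: a · b = 12·x^2 + 21·x + 9. Reducing coefficients mod 5: a · b ≡ 2·x^2 + x + 4. Now divide by f(x) = x^2 + 3 in F_5[x], eliminating the leading term at each step:
  leading term 2·x^2: subtract (2)·f(x) = 2·x^2 + 1, leaving x + 3 (coefficients mod 5)
The degree is now < 2, so this is the remainder. Hence a · b ≡ x + 3 in F_5[x]/(f).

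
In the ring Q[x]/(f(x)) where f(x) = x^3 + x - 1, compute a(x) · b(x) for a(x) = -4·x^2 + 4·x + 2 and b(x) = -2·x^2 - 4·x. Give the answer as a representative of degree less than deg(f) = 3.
First multiply in Q[x] without reducing: a · b = 8·x^4 + 8·x^3 - 20·x^2 - 8·x. Now divide by f(x) = x^3 + x - 1, eliminating the leading term at each step:
  leading term 8·x^4: subtract (8·x)·f(x) = 8·x^4 + 8·x^2 - 8·x, leaving 8·x^3 - 28·x^2
  leading term 8·x^3: subtract (8)·f(x) = 8·x^3 + 8·x - 8, leaving -28·x^2 - 8·x + 8
The degree is now < 3, so this is the remainder. Hence a · b ≡ -28·x^2 - 8·x + 8 in Q[x]/(f).

Final answer: a · b ≡ -28·x^2 - 8·x + 8 (mod f(x))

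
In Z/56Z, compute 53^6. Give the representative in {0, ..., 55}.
1

Use repeated squaring. Binary(6) = 110. Walk through the bits of the exponent 6 left-to-right: at each bit after the leading one, square the running value, then multiply by 53 if the bit is 1 (always reducing mod 56):
  bit 1 = 1 (leading): start with 53.
  bit 2 = 1: square 53^2 = 2809 ≡ 9; bit is 1, so multiply 9·53 = 477 ≡ 29 (mod 56).
  bit 3 = 0: square 29^2 = 841 ≡ 1 (mod 56).
Final value: 53^6 ≡ 1 (mod 56).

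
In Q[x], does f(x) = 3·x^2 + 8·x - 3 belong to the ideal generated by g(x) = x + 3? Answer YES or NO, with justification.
YES

In Q[x] the ideal (g) consists of all multiples of g, so f ∈ (g) iff g | f, i.e. iff the remainder of f on division by g is 0. Divide f by g (g is monic, so eliminate the leading term of the running remainder at each step):
  leading term 3·x^2: subtract (3·x)·g(x) = 3·x^2 + 9·x, leaving -x - 3
  leading term -x: subtract (-1)·g(x) = -x - 3, leaving 0
The remainder is 0, so f(x) = g(x) · h(x) with h(x) = 3·x - 1. Hence g | f, i.e. f ∈ (g).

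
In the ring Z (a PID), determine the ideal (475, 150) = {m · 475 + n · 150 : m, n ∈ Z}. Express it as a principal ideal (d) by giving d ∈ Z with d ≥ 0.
(475, 150) = (25); d = 25

In the PID Z, (a, b) is generated by gcd(a, b). Compute gcd(475, 150) with the extended Euclidean algorithm, tracking rows (r, s, t) with s·475 + t·150 = r:
  row A: (475, 1, 0)   [1·475 + 0·150 = 475]
  row B: (150, 0, 1)   [0·475 + 1·150 = 150]
  475 = 3·150 + 25   → row C = row A − 3·row B = (25, 1, −3)   [check: 1·475 − 3·150 = 25]
  150 = 6·25 + 0   → remainder 0, stop. gcd = 25 (last nonzero row C).
So gcd(475, 150) = 25, with Bézout identity 1·475 − 3·150 = 25. Containment (⊇): the Bézout identity exhibits 25 as an element of (475, 150), giving (25) ⊆ (475, 150). Containment (⊆): since 25 | 475 and 25 | 150 (475 = 25·19, 150 = 25·6), every Z-linear combination of 475 and 150 is divisible by 25, so (475, 150) ⊆ (25). Therefore (475, 150) = (25), d = 25.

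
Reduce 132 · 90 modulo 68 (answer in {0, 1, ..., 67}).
Reduce the factors first: 132 ≡ 64, 90 ≡ 22 (mod 68), so 132 · 90 ≡ 64 · 22 (mod 68). 64 · 22 = 1408. Dividing by 68: 1408 = 20·68 + 48. So (132 · 90) mod 68 = 48.

Final answer: 48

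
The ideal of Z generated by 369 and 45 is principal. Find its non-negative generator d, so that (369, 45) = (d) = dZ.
In the PID Z, (a, b) is generated by gcd(a, b). Compute gcd(369, 45) with the extended Euclidean algorithm, tracking rows (r, s, t) with s·369 + t·45 = r:
  row A: (369, 1, 0)   [1·369 + 0·45 = 369]
  row B: (45, 0, 1)   [0·369 + 1·45 = 45]
  369 = 8·45 + 9   → row C = row A − 8·row B = (9, 1, −8)   [check: 1·369 − 8·45 = 9]
  45 = 5·9 + 0   → remainder 0, stop. gcd = 9 (last nonzero row C).
So gcd(369, 45) = 9, with Bézout identity 1·369 − 8·45 = 9. Containment (⊇): the Bézout identity exhibits 9 as an element of (369, 45), giving (9) ⊆ (369, 45). Containment (⊆): since 9 | 369 and 9 | 45 (369 = 9·41, 45 = 9·5), every Z-linear combination of 369 and 45 is divisible by 9, so (369, 45) ⊆ (9). Therefore (369, 45) = (9), d = 9.

Final answer: (369, 45) = (9); d = 9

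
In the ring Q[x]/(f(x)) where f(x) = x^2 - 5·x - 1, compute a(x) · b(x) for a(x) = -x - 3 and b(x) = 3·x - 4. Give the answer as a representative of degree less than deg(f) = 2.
First multiply in Q[x] without reducing: a · b = -3·x^2 - 5·x + 12. Now divide by f(x) = x^2 - 5·x - 1, eliminating the leading term at each step:
  leading term -3·x^2: subtract (-3)·f(x) = -3·x^2 + 15·x + 3, leaving 9 - 20·x
The degree is now < 2, so this is the remainder. Hence a · b ≡ 9 - 20·x in Q[x]/(f).

Final answer: a · b ≡ 9 - 20·x (mod f(x))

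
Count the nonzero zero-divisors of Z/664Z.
Z/664Z has 335 nonzero zero-divisors

In Z/664Z each nonzero element is either a unit (gcd with 664 is 1) or a zero-divisor (gcd > 1). The number of units is φ(664): factorise 664 = 2^3 · 83, so φ(664) = (2^3 − 2^2) · (83 − 1) = 4 · 82 = 328. The nonzero elements number 664 − 1 = 663. Hence the nonzero zero-divisors number 663 − 328 = 335.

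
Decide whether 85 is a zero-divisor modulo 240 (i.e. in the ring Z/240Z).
YES

gcd(85, 240) = 5 > 1, so 85 is not a unit in Z/240Z. In Z/nZ every nonzero non-unit is a zero-divisor: explicitly, take b = 240/gcd = 48 ≠ 0 (mod 240); then 85·48 = 4080 = 17·240, i.e. 85·48 ≡ 0 (mod 240). So 85 is a zero-divisor.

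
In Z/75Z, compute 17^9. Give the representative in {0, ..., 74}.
Use repeated squaring. Binary(9) = 1001. Walk through the bits of the exponent 9 left-to-right: at each bit after the leading one, square the running value, then multiply by 17 if the bit is 1 (always reducing mod 75):
  bit 1 = 1 (leading): start with 17.
  bit 2 = 0: square 17^2 = 289 ≡ 64 (mod 75).
  bit 3 = 0: square 64^2 = 4096 ≡ 46 (mod 75).
  bit 4 = 1: square 46^2 = 2116 ≡ 16; bit is 1, so multiply 16·17 = 272 ≡ 47 (mod 75).
Final value: 17^9 ≡ 47 (mod 75).

Final answer: 47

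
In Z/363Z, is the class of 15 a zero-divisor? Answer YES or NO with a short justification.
YES

gcd(15, 363) = 3 > 1, so 15 is not a unit in Z/363Z. In Z/nZ every nonzero non-unit is a zero-divisor: explicitly, take b = 363/gcd = 121 ≠ 0 (mod 363); then 15·121 = 1815 = 5·363, i.e. 15·121 ≡ 0 (mod 363). So 15 is a zero-divisor.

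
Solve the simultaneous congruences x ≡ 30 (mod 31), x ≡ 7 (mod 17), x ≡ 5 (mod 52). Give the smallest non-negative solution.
The moduli 31, 17, 52 are pairwise coprime, so by the CRT there is a unique solution mod 31·17·52 = 27404.
Solve by successive substitution. Start with x ≡ 30 (mod 31).
  Combine with x ≡ 7 (mod 17): write x = 30 + 31·t and require 30 + 31·t ≡ 7 (mod 17), i.e. 31·t ≡ 7 − 30 ≡ 11 (mod 17). Since 31^(−1) ≡ 11 (mod 17) (31 ≡ 14 (mod 17)), t ≡ 11·11 ≡ 2 (mod 17). So x ≡ 30 + 31·2 = 92 (mod 527).
  Combine with x ≡ 5 (mod 52): write x = 92 + 527·t and require 92 + 527·t ≡ 5 (mod 52), i.e. 527·t ≡ 5 − 92 ≡ 17 (mod 52). Since 527^(−1) ≡ 15 (mod 52) (527 ≡ 7 (mod 52)), t ≡ 15·17 ≡ 47 (mod 52). So x ≡ 92 + 527·47 = 24861 (mod 27404).
Unique solution in [0, 27404): x = 24861.

Final answer: x ≡ 24861 (mod 27404); the representative in [0, 27404) is 24861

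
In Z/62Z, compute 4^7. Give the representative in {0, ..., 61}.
Use repeated squaring. Binary(7) = 111. Walk through the bits of the exponent 7 left-to-right: at each bit after the leading one, square the running value, then multiply by 4 if the bit is 1 (always reducing mod 62):
  bit 1 = 1 (leading): start with 4.
  bit 2 = 1: square 4^2 = 16; bit is 1, so multiply 16·4 = 64 ≡ 2 (mod 62).
  bit 3 = 1: square 2^2 = 4; bit is 1, so multiply 4·4 = 16 (mod 62).
Final value: 4^7 ≡ 16 (mod 62).

Final answer: 16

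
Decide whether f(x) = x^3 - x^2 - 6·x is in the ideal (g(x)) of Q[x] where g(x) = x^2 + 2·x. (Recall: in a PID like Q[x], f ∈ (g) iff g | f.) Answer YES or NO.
In Q[x] the ideal (g) consists of all multiples of g, so f ∈ (g) iff g | f, i.e. iff the remainder of f on division by g is 0. Divide f by g (g is monic, so eliminate the leading term of the running remainder at each step):
  leading term x^3: subtract (x)·g(x) = x^3 + 2·x^2, leaving -3·x^2 - 6·x
  leading term -3·x^2: subtract (-3)·g(x) = -3·x^2 - 6·x, leaving 0
The remainder is 0, so f(x) = g(x) · h(x) with h(x) = x - 3. Hence g | f, i.e. f ∈ (g).

Final answer: YES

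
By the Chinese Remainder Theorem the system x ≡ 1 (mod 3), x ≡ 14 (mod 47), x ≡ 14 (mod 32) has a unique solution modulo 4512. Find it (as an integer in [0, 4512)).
The moduli 3, 47, 32 are pairwise coprime, so by the CRT there is a unique solution mod 3·47·32 = 4512.
Solve by successive substitution. Start with x ≡ 1 (mod 3).
  Combine with x ≡ 14 (mod 47): write x = 1 + 3·t and require 1 + 3·t ≡ 14 (mod 47), i.e. 3·t ≡ 14 − 1 ≡ 13 (mod 47). Since 3^(−1) ≡ 16 (mod 47), t ≡ 16·13 ≡ 20 (mod 47). So x ≡ 1 + 3·20 = 61 (mod 141).
  Combine with x ≡ 14 (mod 32): write x = 61 + 141·t and require 61 + 141·t ≡ 14 (mod 32), i.e. 141·t ≡ 14 − 61 ≡ 17 (mod 32). Since 141^(−1) ≡ 5 (mod 32) (141 ≡ 13 (mod 32)), t ≡ 5·17 ≡ 21 (mod 32). So x ≡ 61 + 141·21 = 3022 (mod 4512).
Unique solution in [0, 4512): x = 3022.

Final answer: x ≡ 3022 (mod 4512); the representative in [0, 4512) is 3022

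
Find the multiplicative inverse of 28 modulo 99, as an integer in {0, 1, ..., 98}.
28^(−1) ≡ 46 (mod 99)

Apply the extended Euclidean algorithm to (99, 28), tracking rows (r, s, t) with s·99 + t·28 = r. Each division r_prev = q·r_cur + r_new produces the new row as (previous row) − q·(current row):
  row A: (99, 1, 0)   [1·99 + 0·28 = 99]
  row B: (28, 0, 1)   [0·99 + 1·28 = 28]
  99 = 3·28 + 15   → row C = row A − 3·row B = (15, 1, −3)   [check: 1·99 − 3·28 = 15]
  28 = 1·15 + 13   → row D = row B − 1·row C = (13, −1, 4)   [check: −1·99 + 4·28 = 13]
  15 = 1·13 + 2   → row E = row C − 1·row D = (2, 2, −7)   [check: 2·99 − 7·28 = 2]
  13 = 6·2 + 1   → row F = row D − 6·row E = (1, −13, 46)   [check: −13·99 + 46·28 = 1]
  2 = 2·1 + 0   → remainder 0, stop. gcd = 1 (last nonzero row F).
The gcd is 1, so 28 is invertible mod 99. The last nonzero row gives −13·99 + 46·28 = 1, so t = 46. So 28^(−1) ≡ 46 (mod 99). Verify: 28 · 46 = 1288 ≡ 1 (mod 99). ✓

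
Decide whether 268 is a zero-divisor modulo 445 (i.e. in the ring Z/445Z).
NO

gcd(268, 445) = 1, so 268 is a unit in Z/445Z (it has a multiplicative inverse). A unit cannot be a zero-divisor: if 268·b ≡ 0 then multiplying both sides by 268^(−1) gives b ≡ 0. So 268 is not a zero-divisor.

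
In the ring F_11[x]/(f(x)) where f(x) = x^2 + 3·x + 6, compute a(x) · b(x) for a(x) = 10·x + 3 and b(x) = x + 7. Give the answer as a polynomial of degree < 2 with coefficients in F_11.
Multiply as integer polynomials: a · b = 10·x^2 + 73·x + 21. Reducing coefficients mod 11: a · b ≡ 10·x^2 + 7·x + 10. Now divide by f(x) = x^2 + 3·x + 6 in F_11[x], eliminating the leading term at each step:
  leading term 10·x^2: subtract (10)·f(x) = 10·x^2 + 8·x + 5, leaving 10·x + 5 (coefficients mod 11)
The degree is now < 2, so this is the remainder. Hence a · b ≡ 10·x + 5 in F_11[x]/(f).

Final answer: a · b ≡ 10·x + 5 (mod f(x))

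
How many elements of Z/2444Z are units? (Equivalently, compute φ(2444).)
Z/2444Z has φ(2444) = 1104 units

An element a ∈ Z/2444Z is a unit iff gcd(a, 2444) = 1, so the number of units is φ(2444). φ is multiplicative, with φ(p^e) = p^e − p^(e−1). Factorise 2444 = 2^2 · 13 · 47. Then
  φ(2444) = (2^2 − 2^1) · (13 − 1) · (47 − 1) = 2 · 12 · 46 = 1104.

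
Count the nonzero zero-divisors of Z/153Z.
Z/153Z has 56 nonzero zero-divisors

In Z/153Z each nonzero element is either a unit (gcd with 153 is 1) or a zero-divisor (gcd > 1). The number of units is φ(153): factorise 153 = 3^2 · 17, so φ(153) = (3^2 − 3^1) · (17 − 1) = 6 · 16 = 96. The nonzero elements number 153 − 1 = 152. Hence the nonzero zero-divisors number 152 − 96 = 56.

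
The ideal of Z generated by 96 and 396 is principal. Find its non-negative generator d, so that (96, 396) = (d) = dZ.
In the PID Z, (a, b) is generated by gcd(a, b). Compute gcd(396, 96) with the extended Euclidean algorithm, tracking rows (r, s, t) with s·396 + t·96 = r:
  row A: (396, 1, 0)   [1·396 + 0·96 = 396]
  row B: (96, 0, 1)   [0·396 + 1·96 = 96]
  396 = 4·96 + 12   → row C = row A − 4·row B = (12, 1, −4)   [check: 1·396 − 4·96 = 12]
  96 = 8·12 + 0   → remainder 0, stop. gcd = 12 (last nonzero row C).
So gcd(96, 396) = 12, with Bézout identity 1·396 − 4·96 = 12. Containment (⊇): the Bézout identity exhibits 12 as an element of (96, 396), giving (12) ⊆ (96, 396). Containment (⊆): since 12 | 96 and 12 | 396 (96 = 12·8, 396 = 12·33), every Z-linear combination of 96 and 396 is divisible by 12, so (96, 396) ⊆ (12). Therefore (96, 396) = (12), d = 12.

Final answer: (96, 396) = (12); d = 12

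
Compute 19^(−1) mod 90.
Apply the extended Euclidean algorithm to (90, 19), tracking rows (r, s, t) with s·90 + t·19 = r. Each division r_prev = q·r_cur + r_new produces the new row as (previous row) − q·(current row):
  row A: (90, 1, 0)   [1·90 + 0·19 = 90]
  row B: (19, 0, 1)   [0·90 + 1·19 = 19]
  90 = 4·19 + 14   → row C = row A − 4·row B = (14, 1, −4)   [check: 1·90 − 4·19 = 14]
  19 = 1·14 + 5   → row D = row B − 1·row C = (5, −1, 5)   [check: −1·90 + 5·19 = 5]
  14 = 2·5 + 4   → row E = row C − 2·row D = (4, 3, −14)   [check: 3·90 − 14·19 = 4]
  5 = 1·4 + 1   → row F = row D − 1·row E = (1, −4, 19)   [check: −4·90 + 19·19 = 1]
  4 = 4·1 + 0   → remainder 0, stop. gcd = 1 (last nonzero row F).
The gcd is 1, so 19 is invertible mod 90. The last nonzero row gives −4·90 + 19·19 = 1, so t = 19. So 19^(−1) ≡ 19 (mod 90). Verify: 19 · 19 = 361 ≡ 1 (mod 90). ✓

Final answer: 19^(−1) ≡ 19 (mod 90)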